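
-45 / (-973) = 45/973 = 0.05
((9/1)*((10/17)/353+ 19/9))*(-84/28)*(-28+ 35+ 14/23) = -59907225/138023 = -434.04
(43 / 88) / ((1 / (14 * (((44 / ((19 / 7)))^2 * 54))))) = 35043624/361 = 97073.75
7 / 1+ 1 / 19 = 134/19 = 7.05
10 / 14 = 5/7 = 0.71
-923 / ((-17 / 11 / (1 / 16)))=10153/272 = 37.33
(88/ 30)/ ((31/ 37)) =1628/465 = 3.50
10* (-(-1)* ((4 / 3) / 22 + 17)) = 5630/33 = 170.61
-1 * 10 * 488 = -4880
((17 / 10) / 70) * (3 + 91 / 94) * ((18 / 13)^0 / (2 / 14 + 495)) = 6341/32580400 = 0.00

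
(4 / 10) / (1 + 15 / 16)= 0.21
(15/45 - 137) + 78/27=-1204/9 = -133.78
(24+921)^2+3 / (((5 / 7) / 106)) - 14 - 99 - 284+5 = 4465391/5 = 893078.20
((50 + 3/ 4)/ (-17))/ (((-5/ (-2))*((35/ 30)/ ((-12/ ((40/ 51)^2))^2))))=-311597199/800000 = -389.50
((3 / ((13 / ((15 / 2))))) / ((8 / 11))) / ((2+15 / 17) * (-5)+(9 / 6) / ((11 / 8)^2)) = -1018215/5826704 = -0.17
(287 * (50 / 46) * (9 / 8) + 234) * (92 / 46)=107631/92 = 1169.90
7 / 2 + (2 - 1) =9/2 = 4.50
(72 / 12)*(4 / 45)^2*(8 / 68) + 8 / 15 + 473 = 5433859/11475 = 473.54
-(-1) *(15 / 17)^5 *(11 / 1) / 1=8353125/1419857 = 5.88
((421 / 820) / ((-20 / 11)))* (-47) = 13.27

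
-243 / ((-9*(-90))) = -3/10 = -0.30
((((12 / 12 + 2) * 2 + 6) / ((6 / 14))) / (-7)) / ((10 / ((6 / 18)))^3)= -1/6750 = 0.00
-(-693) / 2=693/2 = 346.50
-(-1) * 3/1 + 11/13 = 50/13 = 3.85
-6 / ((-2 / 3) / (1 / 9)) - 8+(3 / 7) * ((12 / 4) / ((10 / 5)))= -89/14 = -6.36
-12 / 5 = -2.40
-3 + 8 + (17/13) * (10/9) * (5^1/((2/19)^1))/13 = 15680/1521 = 10.31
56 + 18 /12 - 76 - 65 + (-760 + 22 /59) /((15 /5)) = -119195/354 = -336.71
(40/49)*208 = 8320/49 = 169.80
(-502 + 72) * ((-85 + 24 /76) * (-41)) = -28366670/19 = -1492982.63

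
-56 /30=-28/15 = -1.87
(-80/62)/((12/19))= -190/93 = -2.04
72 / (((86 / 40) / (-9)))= -301.40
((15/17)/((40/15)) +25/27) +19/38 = 6451/3672 = 1.76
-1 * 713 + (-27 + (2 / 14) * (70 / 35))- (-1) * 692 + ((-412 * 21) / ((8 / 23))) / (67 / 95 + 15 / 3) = -33445141/7588 = -4407.64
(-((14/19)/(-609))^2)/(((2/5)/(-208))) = 2080/2732409 = 0.00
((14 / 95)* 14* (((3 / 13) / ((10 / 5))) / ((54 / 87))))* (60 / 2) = 11.51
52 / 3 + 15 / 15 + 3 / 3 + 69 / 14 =1019/42 = 24.26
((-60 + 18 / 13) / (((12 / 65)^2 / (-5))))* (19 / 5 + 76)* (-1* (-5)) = 27447875/8 = 3430984.38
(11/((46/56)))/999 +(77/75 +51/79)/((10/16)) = 610124476/226897875 = 2.69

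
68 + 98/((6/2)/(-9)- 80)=16094/241 = 66.78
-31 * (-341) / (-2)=-5285.50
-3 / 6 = -1/2 = -0.50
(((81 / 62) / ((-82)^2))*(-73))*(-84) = 124173/104222 = 1.19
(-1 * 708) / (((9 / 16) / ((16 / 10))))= -30208/15 = -2013.87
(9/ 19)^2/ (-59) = -81/21299 = 0.00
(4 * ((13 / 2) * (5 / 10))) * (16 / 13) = 16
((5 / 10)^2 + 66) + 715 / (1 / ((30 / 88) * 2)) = 2215/4 = 553.75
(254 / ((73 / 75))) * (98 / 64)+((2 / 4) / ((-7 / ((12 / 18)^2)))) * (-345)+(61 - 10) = 11320793/24528 = 461.55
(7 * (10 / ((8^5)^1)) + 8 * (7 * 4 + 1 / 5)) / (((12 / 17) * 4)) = 314182559/3932160 = 79.90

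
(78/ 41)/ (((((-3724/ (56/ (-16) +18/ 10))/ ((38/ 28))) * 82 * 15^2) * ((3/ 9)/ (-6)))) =-663/576583000 = 0.00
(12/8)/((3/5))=5/2 = 2.50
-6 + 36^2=1290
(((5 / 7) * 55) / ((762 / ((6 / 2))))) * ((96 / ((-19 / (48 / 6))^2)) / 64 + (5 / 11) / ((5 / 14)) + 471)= 46911275/641858 = 73.09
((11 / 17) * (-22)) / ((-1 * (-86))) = -121/731 = -0.17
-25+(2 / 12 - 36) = -365/6 = -60.83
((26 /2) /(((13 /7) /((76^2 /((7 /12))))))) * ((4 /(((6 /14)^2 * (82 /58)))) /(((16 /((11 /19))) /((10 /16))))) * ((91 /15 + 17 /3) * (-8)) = -836321024/369 = -2266452.64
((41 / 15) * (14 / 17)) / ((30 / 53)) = 15211/3825 = 3.98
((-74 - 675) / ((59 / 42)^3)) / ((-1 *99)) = 6165768/2259169 = 2.73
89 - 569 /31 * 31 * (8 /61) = 877/61 = 14.38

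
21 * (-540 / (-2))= 5670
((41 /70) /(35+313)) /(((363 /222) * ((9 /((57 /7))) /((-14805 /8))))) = -1354681/786016 = -1.72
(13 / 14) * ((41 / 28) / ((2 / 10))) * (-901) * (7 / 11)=-2401165/616 = -3898.00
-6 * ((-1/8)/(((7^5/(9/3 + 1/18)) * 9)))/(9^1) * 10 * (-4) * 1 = -275/4084101 = 0.00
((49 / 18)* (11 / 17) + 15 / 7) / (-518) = -8363/1109556 = -0.01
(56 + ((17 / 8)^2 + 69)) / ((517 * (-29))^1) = -8289/959552 = -0.01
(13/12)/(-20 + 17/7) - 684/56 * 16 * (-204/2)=205954499/10332 = 19933.65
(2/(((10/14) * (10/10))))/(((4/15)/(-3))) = -63/2 = -31.50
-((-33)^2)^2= -1185921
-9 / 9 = -1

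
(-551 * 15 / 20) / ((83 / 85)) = -140505/332 = -423.21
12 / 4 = 3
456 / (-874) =-12/23 = -0.52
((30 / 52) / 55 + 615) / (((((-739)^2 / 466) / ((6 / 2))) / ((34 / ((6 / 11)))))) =696712173/7099573 = 98.13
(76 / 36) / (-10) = -19/90 = -0.21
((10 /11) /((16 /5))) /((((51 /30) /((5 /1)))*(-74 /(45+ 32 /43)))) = -1229375/2380136 = -0.52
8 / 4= 2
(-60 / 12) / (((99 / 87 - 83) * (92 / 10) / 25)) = 18125/109204 = 0.17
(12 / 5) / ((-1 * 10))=-6/25 = -0.24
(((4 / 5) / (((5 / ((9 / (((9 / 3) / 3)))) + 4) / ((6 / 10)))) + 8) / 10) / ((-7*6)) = -2077/107625 = -0.02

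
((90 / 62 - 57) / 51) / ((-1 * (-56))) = -41/2108 = -0.02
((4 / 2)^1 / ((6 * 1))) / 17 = 1/51 = 0.02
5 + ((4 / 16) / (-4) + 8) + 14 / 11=2501/176 = 14.21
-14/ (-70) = 1/5 = 0.20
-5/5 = -1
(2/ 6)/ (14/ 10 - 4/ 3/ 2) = 5/11 = 0.45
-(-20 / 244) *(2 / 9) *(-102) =-340/183 = -1.86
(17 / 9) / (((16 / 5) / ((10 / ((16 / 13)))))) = 5525/1152 = 4.80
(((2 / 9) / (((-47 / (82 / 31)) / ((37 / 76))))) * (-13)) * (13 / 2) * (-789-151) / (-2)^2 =-1281865/10602 = -120.91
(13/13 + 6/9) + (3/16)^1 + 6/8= 125/48 = 2.60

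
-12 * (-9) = 108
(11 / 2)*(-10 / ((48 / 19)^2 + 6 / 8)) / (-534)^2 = -19855/734205411 = 0.00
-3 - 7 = -10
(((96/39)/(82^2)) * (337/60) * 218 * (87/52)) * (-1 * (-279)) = 297206703/1420445 = 209.23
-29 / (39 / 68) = -50.56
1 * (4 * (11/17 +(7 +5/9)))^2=25200400/23409 = 1076.53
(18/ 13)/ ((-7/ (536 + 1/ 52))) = -250857/2366 = -106.03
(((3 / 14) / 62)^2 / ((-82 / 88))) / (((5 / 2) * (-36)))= 11/77225960 = 0.00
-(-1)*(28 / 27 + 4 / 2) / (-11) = -82/297 = -0.28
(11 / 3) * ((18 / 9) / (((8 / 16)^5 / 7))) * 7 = 34496/3 = 11498.67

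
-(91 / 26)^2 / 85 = -49/340 = -0.14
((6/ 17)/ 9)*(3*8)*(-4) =-64/17 = -3.76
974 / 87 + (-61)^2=324701/87 = 3732.20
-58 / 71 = -0.82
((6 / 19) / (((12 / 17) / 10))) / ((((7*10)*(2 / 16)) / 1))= 68/133 = 0.51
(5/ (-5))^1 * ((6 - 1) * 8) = -40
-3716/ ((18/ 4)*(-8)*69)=929/621 = 1.50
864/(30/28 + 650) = 12096/9115 = 1.33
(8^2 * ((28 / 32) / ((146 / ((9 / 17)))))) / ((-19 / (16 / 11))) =-4032/259369 = -0.02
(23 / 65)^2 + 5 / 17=30118/71825 = 0.42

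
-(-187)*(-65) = -12155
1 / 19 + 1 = 1.05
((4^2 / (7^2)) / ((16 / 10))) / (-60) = -1/294 = 0.00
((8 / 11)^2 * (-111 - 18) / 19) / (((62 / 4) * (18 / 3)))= -2752/71269 = -0.04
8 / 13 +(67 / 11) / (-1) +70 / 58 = -17702/4147 = -4.27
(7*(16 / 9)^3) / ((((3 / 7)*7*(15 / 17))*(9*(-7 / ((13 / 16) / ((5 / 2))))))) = -113152/1476225 = -0.08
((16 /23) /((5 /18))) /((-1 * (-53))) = 288/6095 = 0.05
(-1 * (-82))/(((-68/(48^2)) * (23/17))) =-47232/23 = -2053.57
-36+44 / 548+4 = -4373/137 = -31.92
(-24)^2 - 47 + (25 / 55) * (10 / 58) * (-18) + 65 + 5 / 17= 3215207/5423 = 592.88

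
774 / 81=86/9 = 9.56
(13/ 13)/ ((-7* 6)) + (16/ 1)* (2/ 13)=1331/546 = 2.44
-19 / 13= -1.46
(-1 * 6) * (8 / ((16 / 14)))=-42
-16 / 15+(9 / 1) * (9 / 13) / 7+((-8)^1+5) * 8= -33001/1365 = -24.18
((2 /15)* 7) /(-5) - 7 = -539/75 = -7.19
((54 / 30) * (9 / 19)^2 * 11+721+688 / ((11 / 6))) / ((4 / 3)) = 16391028/19855 = 825.54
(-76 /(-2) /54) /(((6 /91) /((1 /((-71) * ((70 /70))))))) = -1729/11502 = -0.15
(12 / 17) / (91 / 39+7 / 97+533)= 3492/2648651 = 0.00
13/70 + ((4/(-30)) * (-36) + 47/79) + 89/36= 801583/99540 = 8.05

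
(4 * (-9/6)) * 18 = -108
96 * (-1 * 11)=-1056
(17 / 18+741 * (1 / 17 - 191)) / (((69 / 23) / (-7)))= 303064013/918 = 330135.09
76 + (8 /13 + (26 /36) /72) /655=838703977/11035440 = 76.00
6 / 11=0.55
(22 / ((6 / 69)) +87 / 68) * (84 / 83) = 363111/1411 = 257.34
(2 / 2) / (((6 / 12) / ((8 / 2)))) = 8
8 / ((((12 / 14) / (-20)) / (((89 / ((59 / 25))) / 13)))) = -541.50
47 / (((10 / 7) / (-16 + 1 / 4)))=-20727/40 = -518.18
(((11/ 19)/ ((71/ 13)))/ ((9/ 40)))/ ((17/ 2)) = 11440/206397 = 0.06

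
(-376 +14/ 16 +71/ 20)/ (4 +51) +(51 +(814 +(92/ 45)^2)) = 153683929/178200 = 862.42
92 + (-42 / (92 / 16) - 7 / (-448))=124695/1472 = 84.71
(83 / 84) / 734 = 83/61656 = 0.00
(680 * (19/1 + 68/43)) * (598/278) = 179938200/5977 = 30105.10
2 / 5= 0.40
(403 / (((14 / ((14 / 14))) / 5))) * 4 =4030/7 = 575.71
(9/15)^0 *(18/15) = 6/5 = 1.20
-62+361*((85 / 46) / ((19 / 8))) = 5034/23 = 218.87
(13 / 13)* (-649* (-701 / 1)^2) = -318919249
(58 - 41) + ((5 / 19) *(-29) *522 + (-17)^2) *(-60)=4212263/19 = 221698.05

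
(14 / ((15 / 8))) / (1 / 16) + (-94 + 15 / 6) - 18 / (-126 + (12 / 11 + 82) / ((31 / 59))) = 90113/3288 = 27.41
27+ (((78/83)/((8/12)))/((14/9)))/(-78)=62721/2324 = 26.99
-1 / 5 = -0.20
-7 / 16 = -0.44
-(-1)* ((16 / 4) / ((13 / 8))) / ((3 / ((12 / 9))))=128/117 = 1.09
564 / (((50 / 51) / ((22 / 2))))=158202/25 = 6328.08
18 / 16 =9/8 = 1.12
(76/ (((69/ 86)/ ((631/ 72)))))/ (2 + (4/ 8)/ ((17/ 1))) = 17527918/42849 = 409.06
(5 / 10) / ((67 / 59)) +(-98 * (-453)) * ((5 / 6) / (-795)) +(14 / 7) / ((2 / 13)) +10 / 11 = -7543117/234366 = -32.19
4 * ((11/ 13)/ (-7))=-44/91 = -0.48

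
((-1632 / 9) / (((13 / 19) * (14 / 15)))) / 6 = -12920/273 = -47.33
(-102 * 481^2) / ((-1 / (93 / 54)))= 121927247/3 = 40642415.67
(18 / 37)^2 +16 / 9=24820/12321 = 2.01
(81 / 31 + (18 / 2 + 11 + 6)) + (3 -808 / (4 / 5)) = -30330/31 = -978.39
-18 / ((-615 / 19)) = 114/205 = 0.56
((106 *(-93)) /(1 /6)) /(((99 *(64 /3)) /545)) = -2686305/176 = -15263.10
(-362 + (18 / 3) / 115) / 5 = -41624/575 = -72.39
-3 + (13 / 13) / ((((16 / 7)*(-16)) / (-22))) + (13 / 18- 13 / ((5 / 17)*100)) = -305023/144000 = -2.12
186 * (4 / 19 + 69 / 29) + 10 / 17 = 4517684/9367 = 482.30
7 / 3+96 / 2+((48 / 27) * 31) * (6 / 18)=1855/27 = 68.70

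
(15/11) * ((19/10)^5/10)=7428297/2200000 = 3.38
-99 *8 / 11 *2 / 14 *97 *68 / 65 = -474912/455 = -1043.76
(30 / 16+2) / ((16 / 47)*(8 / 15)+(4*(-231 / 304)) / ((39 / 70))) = -5398185/7346972 = -0.73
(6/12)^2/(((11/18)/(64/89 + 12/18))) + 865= 847390/979 = 865.57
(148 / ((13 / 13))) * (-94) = -13912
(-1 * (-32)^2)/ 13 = -1024/13 = -78.77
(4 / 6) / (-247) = -2/741 = 0.00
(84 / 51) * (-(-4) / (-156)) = -28/663 = -0.04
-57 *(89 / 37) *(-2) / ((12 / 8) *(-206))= -3382/3811 = -0.89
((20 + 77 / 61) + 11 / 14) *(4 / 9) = 37658/3843 = 9.80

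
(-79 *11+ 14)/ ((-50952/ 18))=2565/8492 = 0.30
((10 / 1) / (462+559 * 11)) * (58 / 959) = 580/6339949 = 0.00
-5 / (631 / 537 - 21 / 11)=29535/4336 = 6.81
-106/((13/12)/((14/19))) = -17808/247 = -72.10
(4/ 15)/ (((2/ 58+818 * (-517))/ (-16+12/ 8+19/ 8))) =2813/367928190 = 0.00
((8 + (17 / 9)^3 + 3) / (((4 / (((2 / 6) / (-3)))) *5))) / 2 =-3233/65610 = -0.05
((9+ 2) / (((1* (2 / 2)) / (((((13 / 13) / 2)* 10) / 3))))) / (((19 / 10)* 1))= 550/57 = 9.65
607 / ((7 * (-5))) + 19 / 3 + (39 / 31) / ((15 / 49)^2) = 39311/16275 = 2.42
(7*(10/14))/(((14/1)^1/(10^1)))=25/7 = 3.57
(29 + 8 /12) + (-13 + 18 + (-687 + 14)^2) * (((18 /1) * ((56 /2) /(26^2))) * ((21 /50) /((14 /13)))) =128435714/975 = 131728.94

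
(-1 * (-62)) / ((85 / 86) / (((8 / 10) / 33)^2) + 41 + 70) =85312/2466861 = 0.03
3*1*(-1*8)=-24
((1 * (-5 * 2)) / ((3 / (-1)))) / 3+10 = 100/9 = 11.11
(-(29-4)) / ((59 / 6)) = -150/59 = -2.54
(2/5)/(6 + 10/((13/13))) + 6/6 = 1.02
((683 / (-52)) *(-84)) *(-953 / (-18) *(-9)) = -13668879/26 = -525726.12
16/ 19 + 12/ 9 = 124/57 = 2.18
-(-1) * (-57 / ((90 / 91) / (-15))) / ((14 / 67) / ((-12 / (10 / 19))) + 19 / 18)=19809153/23977 = 826.17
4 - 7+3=0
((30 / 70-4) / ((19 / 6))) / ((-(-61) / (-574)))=12300/1159 = 10.61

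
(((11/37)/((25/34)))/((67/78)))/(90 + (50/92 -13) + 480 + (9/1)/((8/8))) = 26312/31669225 = 0.00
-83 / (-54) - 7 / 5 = 37/270 = 0.14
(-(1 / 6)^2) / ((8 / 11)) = -11/288 = -0.04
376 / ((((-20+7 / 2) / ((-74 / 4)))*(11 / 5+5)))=17390/297 = 58.55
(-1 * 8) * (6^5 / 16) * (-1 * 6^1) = 23328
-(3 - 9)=6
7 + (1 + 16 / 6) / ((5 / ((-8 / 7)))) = 6.16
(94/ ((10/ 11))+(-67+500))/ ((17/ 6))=16092/85 = 189.32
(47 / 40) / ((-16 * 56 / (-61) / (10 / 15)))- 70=-3760333/53760 = -69.95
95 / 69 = 1.38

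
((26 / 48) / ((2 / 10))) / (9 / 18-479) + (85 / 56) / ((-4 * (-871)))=-0.01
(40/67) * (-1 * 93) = -3720/67 = -55.52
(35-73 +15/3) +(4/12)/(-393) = -38908/1179 = -33.00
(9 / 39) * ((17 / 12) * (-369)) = -120.63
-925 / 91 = -10.16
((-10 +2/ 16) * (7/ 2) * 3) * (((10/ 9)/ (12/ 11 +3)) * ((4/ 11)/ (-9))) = 553/486 = 1.14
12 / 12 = 1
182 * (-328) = -59696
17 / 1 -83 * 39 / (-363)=3136/121 = 25.92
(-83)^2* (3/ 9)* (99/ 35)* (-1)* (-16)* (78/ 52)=5456088/35 = 155888.23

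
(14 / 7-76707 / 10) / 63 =-76687/630 = -121.73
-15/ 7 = -2.14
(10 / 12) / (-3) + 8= 139/18 = 7.72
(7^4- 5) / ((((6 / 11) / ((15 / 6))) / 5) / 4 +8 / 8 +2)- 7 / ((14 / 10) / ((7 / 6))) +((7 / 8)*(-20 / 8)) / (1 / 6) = 1286405/1656 = 776.81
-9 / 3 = -3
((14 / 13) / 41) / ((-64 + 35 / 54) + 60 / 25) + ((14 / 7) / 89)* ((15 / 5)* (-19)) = -1.28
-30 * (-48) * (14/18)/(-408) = -140/51 = -2.75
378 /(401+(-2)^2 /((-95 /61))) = 11970/12617 = 0.95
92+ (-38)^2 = 1536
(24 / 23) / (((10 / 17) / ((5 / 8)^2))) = 255/368 = 0.69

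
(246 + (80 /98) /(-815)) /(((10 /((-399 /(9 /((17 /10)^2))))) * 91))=-414949379/11980500 = -34.64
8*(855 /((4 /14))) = 23940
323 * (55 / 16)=17765/16 = 1110.31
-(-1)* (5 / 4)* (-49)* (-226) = 27685/2 = 13842.50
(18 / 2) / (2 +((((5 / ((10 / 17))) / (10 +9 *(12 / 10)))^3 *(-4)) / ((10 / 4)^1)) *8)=140608/17599 = 7.99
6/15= 2/5 = 0.40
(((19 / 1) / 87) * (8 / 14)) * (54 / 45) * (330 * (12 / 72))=1672/203 = 8.24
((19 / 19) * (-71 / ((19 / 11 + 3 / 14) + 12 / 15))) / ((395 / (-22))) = 240548/166769 = 1.44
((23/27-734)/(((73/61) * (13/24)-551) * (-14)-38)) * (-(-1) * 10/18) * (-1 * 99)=24149900/4591791 = 5.26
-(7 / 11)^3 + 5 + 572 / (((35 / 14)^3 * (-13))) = 320488/166375 = 1.93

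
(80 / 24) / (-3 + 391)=5/582 = 0.01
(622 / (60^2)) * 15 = 311/120 = 2.59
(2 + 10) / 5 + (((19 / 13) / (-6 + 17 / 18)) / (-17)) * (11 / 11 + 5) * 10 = 3.42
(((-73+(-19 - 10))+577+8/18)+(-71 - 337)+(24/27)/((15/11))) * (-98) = -6673.44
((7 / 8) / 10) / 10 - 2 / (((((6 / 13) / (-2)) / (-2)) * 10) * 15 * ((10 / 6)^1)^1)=-727/12000 = -0.06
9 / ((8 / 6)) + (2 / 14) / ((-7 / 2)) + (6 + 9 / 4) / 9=1121/147 = 7.63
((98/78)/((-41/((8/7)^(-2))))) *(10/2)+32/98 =1049131/5014464 = 0.21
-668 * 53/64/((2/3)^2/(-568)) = 5655789/8 = 706973.62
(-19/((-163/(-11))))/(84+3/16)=-3344/219561 = -0.02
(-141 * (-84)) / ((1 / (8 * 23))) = 2179296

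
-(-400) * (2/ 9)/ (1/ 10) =8000/9 = 888.89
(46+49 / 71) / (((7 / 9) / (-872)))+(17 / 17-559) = -52904.32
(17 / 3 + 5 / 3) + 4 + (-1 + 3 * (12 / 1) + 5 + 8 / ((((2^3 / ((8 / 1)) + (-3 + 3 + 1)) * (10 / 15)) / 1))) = 172/3 = 57.33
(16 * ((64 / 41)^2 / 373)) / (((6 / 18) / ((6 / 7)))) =1179648/4389091 = 0.27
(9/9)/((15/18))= 6/5 = 1.20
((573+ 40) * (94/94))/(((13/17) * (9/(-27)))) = -31263/13 = -2404.85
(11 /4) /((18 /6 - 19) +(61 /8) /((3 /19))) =66/775 = 0.09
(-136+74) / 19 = -62/19 = -3.26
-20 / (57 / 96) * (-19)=640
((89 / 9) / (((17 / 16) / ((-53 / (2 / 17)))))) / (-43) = 37736/387 = 97.51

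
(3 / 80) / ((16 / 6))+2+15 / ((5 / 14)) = 28169/640 = 44.01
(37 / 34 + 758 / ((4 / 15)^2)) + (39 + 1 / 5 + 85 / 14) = 50959297/4760 = 10705.73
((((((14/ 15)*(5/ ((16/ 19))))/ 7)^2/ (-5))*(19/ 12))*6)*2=-6859/2880 = -2.38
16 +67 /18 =355/18 = 19.72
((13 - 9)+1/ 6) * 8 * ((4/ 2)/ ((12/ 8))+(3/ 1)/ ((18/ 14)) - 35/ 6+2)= -50/9 = -5.56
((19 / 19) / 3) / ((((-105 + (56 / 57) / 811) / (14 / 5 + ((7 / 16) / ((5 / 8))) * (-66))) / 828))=395518212/3466985 = 114.08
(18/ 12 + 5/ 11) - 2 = -1/22 = -0.05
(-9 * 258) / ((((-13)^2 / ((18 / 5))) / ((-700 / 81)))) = 72240/169 = 427.46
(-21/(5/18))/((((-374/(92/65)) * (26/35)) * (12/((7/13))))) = 71001/4108390 = 0.02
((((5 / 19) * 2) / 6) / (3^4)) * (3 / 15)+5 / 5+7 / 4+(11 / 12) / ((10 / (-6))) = 50792/23085 = 2.20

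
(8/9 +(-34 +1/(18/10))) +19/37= -10670/333 = -32.04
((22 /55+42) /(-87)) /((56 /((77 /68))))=-583/59160 = -0.01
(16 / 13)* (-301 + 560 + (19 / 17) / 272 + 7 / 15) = 17996893/56355 = 319.35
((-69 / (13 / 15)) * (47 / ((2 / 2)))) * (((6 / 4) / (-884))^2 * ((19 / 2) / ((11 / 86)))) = -357686685/446992832 = -0.80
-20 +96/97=-1844/97 = -19.01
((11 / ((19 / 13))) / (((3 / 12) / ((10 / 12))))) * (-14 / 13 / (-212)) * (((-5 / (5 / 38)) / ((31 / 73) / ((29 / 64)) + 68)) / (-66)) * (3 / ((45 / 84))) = 103733/17403345 = 0.01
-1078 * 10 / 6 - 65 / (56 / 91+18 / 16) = -995870/543 = -1834.01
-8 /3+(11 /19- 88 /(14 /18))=-45977/399 = -115.23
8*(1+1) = 16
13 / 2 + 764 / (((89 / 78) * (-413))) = 358657/73514 = 4.88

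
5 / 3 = 1.67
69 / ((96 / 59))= 42.41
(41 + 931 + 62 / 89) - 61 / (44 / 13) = 3738503/3916 = 954.67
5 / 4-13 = -47/4 = -11.75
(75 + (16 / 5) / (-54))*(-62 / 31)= -149.88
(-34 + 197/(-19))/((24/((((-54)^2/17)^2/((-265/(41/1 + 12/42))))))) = 298669842/35245 = 8474.11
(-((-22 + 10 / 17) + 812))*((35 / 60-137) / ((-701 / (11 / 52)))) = -5041960/154921 = -32.55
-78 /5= -15.60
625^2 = 390625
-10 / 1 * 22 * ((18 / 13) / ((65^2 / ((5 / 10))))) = -396/10985 = -0.04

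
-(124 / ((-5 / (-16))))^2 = -3936256/25 = -157450.24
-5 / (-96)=5/96 = 0.05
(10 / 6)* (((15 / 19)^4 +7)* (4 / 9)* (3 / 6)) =9628720/3518667 = 2.74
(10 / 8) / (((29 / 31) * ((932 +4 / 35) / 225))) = 1220625/3784384 = 0.32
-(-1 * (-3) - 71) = 68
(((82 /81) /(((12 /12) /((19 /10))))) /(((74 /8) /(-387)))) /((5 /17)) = -2277796/8325 = -273.61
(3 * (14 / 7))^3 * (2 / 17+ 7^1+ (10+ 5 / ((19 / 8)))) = 1341144/323 = 4152.15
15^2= 225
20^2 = 400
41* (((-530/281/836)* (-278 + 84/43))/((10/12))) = 77380530/2525347 = 30.64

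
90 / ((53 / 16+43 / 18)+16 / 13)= 12.98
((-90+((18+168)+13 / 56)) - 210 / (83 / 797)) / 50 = -8925433/232400 = -38.41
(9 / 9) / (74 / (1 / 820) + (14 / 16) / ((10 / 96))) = 5/303442 = 0.00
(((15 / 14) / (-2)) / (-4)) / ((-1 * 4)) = -15/448 = -0.03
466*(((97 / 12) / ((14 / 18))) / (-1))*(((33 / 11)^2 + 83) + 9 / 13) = -448915.47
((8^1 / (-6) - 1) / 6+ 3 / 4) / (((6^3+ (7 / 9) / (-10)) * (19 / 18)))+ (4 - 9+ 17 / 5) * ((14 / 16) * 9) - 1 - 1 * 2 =-28796781/1846135 = -15.60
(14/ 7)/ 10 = 1/5 = 0.20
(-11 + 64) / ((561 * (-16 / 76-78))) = -1007/833646 = 0.00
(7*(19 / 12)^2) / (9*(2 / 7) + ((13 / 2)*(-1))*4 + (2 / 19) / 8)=-336091/448452 = -0.75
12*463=5556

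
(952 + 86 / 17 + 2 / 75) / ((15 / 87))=35388236/6375 = 5551.10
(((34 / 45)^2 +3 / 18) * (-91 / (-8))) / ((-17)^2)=271817/9363600 = 0.03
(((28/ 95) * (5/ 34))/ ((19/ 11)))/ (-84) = -11/36822 = 0.00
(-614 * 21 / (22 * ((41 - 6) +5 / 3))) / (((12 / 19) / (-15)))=367479/968 = 379.63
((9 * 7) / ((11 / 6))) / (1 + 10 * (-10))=-42/121 = -0.35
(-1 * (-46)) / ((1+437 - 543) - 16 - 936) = -46/1057 = -0.04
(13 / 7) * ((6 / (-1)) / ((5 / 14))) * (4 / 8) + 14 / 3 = -164/15 = -10.93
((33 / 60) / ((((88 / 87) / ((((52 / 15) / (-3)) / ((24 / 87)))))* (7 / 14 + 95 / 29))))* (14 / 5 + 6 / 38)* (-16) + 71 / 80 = 734901461/24966000 = 29.44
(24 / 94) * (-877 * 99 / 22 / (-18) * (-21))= -55251/47 = -1175.55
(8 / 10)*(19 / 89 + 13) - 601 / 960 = 849679/85440 = 9.94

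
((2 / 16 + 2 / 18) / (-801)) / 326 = -17/18801072 = 0.00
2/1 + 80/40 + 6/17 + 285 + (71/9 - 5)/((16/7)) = 355715/1224 = 290.62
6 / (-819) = -2/273 = -0.01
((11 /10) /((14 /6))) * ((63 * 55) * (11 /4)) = 35937/8 = 4492.12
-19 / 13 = -1.46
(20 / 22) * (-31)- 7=-387/11 = -35.18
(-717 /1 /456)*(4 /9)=-239/342 = -0.70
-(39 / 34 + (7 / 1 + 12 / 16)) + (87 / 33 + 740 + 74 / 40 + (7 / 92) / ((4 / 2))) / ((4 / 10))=127475719/68816 = 1852.41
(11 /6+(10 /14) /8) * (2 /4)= 323/336 = 0.96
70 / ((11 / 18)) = 1260/11 = 114.55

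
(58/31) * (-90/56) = -1305/434 = -3.01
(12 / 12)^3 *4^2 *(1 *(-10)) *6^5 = -1244160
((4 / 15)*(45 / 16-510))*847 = -458227/4 = -114556.75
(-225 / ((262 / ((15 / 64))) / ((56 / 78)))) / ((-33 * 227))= 2625/136076512 = 0.00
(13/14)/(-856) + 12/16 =8975/11984 = 0.75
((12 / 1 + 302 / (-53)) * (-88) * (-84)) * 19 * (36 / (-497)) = -241249536/3763 = -64110.96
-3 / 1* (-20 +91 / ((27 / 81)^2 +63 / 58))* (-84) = 8820504/625 = 14112.81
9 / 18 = 1/2 = 0.50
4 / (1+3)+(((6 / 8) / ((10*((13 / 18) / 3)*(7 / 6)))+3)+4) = 7523/910 = 8.27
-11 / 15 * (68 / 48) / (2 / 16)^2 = -2992/45 = -66.49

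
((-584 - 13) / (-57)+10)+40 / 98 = 19441/931 = 20.88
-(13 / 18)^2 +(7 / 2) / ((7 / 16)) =2423/324 = 7.48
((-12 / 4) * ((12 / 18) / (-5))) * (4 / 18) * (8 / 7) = 32/315 = 0.10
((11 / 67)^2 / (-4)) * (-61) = 7381/17956 = 0.41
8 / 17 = 0.47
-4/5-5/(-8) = -7/40 = -0.18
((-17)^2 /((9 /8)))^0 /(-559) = -1/559 = 0.00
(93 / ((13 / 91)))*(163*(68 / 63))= 343604/3 = 114534.67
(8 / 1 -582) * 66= -37884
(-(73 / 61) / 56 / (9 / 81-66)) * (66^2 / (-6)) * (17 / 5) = -4054347/5064220 = -0.80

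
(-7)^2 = 49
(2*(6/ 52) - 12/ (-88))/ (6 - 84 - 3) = -35/7722 = 0.00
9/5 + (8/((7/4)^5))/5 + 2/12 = 208153/100842 = 2.06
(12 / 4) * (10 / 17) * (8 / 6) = 40/17 = 2.35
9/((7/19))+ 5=206/7 = 29.43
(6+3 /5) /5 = 33/25 = 1.32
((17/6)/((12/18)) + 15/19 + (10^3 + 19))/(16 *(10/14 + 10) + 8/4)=5.90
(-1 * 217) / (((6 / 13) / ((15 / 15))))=-2821/6 = -470.17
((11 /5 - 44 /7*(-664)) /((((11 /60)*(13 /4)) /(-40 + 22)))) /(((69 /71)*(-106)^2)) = -67923144/5879237 = -11.55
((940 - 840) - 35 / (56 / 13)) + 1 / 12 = 2207/24 = 91.96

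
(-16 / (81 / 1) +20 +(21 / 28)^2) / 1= 26393/1296 = 20.36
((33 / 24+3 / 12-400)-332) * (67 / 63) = -391481/504 = -776.75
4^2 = 16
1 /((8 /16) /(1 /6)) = 1/3 = 0.33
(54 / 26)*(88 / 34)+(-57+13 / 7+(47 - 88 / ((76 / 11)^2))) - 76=-90036923/1116934 = -80.61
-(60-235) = 175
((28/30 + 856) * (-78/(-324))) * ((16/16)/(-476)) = -83551/192780 = -0.43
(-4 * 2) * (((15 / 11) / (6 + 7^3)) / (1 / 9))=-1080/3839 = -0.28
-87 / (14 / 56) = -348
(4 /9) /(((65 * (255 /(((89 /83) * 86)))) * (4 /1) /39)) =7654/317475 = 0.02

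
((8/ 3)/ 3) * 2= 16/9 = 1.78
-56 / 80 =-7/10 = -0.70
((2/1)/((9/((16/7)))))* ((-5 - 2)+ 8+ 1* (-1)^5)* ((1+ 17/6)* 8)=0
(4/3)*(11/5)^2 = 484/75 = 6.45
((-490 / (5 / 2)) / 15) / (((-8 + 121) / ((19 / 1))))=-3724/1695 = -2.20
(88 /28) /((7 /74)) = 1628/49 = 33.22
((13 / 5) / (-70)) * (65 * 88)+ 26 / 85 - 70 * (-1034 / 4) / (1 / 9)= 19354499/119 = 162642.85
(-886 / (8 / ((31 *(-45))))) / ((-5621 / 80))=-12359700/5621 = -2198.84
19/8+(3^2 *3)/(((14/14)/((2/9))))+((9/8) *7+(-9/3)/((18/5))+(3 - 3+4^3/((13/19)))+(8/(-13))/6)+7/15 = 28423/260 = 109.32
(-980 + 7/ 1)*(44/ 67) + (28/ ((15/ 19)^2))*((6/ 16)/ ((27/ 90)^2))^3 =85011493/32562 = 2610.76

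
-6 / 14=-3/7 = -0.43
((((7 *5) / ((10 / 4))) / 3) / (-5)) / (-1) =14/15 = 0.93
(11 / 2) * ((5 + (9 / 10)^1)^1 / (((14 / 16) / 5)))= 1298/7 = 185.43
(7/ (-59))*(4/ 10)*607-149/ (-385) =-129111/4543 = -28.42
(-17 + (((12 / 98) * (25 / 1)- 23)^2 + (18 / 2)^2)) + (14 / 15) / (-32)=265949513/576240 = 461.53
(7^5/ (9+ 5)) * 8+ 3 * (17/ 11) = 105695/11 = 9608.64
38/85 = 0.45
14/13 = 1.08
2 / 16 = 1/8 = 0.12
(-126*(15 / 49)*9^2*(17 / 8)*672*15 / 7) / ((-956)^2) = -8365275/799694 = -10.46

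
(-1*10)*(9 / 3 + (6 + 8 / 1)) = -170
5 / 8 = 0.62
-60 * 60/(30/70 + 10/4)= -50400/41 = -1229.27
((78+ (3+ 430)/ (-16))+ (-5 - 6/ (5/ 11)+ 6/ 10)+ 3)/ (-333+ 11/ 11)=-2907/26560 = -0.11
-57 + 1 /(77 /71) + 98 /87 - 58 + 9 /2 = -1453033/13398 = -108.45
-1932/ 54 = -322/9 = -35.78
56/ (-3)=-56/3 = -18.67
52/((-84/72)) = -312/7 = -44.57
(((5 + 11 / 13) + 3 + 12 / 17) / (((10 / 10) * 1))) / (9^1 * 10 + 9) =2111/21879 = 0.10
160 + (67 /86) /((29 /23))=400581/2494 = 160.62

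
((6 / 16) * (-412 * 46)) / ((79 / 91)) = -646737/79 = -8186.54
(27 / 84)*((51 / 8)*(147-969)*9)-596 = -1764593/112 = -15755.29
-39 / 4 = -9.75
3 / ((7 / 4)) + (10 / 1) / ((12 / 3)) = 59/14 = 4.21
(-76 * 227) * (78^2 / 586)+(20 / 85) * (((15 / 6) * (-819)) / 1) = -894569598/4981 = -179596.39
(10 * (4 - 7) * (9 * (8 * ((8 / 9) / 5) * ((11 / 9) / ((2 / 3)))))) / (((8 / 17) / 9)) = -13464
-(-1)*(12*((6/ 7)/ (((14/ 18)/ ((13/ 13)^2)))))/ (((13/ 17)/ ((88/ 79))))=969408/50323 = 19.26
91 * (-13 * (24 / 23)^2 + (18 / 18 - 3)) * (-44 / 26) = 1316084/529 = 2487.87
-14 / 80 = -7/40 = -0.18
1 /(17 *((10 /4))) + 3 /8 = 271/680 = 0.40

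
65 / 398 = 0.16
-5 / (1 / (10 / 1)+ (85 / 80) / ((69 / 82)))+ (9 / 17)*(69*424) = 990051744/63937 = 15484.80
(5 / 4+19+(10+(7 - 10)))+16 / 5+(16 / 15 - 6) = 1531/60 = 25.52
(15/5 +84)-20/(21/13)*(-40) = 12227/21 = 582.24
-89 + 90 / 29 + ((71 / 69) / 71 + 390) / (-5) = -1639814/10005 = -163.90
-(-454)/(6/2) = 454/3 = 151.33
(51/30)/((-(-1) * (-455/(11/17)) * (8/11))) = -121/36400 = 0.00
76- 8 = 68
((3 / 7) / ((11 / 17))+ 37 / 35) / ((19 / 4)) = 2648/7315 = 0.36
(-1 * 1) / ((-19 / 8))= 8/19 = 0.42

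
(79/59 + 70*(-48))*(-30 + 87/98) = 565353333/5782 = 97778.16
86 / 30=43/15 = 2.87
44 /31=1.42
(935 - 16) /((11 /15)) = 13785/11 = 1253.18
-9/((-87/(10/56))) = 15/812 = 0.02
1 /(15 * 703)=1/10545 = 0.00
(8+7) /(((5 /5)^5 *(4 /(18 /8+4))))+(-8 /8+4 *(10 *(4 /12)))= 1717/48 = 35.77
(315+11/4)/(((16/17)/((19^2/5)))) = 7800127/320 = 24375.40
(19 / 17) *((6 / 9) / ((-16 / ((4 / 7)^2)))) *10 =-380/2499 = -0.15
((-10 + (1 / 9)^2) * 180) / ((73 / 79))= -1278220/657 = -1945.54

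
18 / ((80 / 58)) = 261/20 = 13.05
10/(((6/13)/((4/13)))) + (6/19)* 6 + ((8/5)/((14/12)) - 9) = 0.93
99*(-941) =-93159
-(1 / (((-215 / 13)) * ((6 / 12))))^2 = -676/46225 = -0.01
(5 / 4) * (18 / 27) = 0.83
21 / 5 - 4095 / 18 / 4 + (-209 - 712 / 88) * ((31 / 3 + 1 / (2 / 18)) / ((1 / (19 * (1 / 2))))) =-17567017/440 = -39925.04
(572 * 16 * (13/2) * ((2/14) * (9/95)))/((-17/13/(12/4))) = -20880288/11305 = -1847.00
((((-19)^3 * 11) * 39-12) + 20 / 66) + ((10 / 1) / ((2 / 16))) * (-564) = -98592209/33 = -2987642.70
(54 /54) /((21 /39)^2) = 169/49 = 3.45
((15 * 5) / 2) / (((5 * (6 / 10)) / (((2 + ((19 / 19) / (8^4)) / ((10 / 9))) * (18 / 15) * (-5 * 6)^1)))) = -3686805/4096 = -900.10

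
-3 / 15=-1/5 = -0.20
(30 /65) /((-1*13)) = -6/169 = -0.04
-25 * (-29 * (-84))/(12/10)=-50750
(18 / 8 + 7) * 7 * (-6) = -388.50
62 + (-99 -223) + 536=276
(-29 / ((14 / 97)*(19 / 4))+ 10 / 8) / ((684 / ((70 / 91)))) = -109195/2365272 = -0.05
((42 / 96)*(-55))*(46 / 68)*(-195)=1726725/544 = 3174.13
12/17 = 0.71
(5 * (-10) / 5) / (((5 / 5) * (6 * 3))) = -0.56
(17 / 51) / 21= 1/63 = 0.02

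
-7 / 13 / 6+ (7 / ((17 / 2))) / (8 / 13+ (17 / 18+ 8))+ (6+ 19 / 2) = 22983193/1483131 = 15.50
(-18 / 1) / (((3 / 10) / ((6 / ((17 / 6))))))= -2160/17 = -127.06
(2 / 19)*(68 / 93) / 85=8/8835 = 0.00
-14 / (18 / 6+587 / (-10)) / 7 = 20/557 = 0.04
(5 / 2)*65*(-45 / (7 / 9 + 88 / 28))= -70875/38 = -1865.13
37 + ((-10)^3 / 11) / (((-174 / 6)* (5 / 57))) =23203/319 = 72.74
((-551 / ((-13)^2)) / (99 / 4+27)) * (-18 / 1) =4408/3887 = 1.13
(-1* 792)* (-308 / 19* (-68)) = -16587648/19 = -873034.11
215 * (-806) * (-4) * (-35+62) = 18715320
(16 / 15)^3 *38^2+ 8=1760.48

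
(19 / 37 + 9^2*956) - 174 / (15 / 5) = 2863005/37 = 77378.51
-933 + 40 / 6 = -2779/3 = -926.33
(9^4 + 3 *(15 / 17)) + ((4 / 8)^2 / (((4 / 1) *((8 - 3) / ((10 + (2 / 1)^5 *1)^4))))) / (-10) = 2272923/850 = 2674.03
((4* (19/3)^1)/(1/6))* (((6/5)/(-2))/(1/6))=-2736/5 = -547.20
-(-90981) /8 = 90981/8 = 11372.62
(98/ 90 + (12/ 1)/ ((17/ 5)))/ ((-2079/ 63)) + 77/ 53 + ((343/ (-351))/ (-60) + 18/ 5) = 205768789/41745132 = 4.93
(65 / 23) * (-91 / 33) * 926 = -5477290/759 = -7216.46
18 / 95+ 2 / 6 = 149/285 = 0.52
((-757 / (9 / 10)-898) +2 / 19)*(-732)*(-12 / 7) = -290233120/133 = -2182203.91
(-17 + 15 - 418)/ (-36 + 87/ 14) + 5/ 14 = 28135/1946 = 14.46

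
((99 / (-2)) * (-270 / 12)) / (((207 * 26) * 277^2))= 495/183535768 = 0.00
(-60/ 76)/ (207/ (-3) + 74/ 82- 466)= 615/416062 = 0.00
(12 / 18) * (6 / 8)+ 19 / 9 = 47/18 = 2.61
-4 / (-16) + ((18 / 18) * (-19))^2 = 1445/4 = 361.25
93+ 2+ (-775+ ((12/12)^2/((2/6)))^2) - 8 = -679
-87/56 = -1.55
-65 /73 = -0.89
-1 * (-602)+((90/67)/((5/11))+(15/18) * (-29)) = 233477/402 = 580.79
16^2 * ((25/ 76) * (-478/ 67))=-600.79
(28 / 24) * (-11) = -77/6 = -12.83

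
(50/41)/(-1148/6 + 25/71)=-10650/1667839 = -0.01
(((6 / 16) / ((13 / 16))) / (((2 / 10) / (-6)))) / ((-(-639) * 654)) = -10/301821 = 0.00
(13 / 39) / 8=1/24 = 0.04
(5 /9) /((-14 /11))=-55/126 = -0.44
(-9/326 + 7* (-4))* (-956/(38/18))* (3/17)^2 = 353766366/895033 = 395.26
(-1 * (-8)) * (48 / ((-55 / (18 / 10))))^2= 1492992/75625 = 19.74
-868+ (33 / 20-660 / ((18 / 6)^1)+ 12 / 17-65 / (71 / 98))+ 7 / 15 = -85085951/72420 = -1174.90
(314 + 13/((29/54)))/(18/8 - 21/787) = 30875584/202971 = 152.12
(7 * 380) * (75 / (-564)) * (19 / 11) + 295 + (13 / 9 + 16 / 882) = -314.51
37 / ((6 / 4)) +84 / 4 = 137/3 = 45.67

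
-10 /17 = -0.59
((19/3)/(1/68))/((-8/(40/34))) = -190/3 = -63.33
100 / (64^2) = 25/1024 = 0.02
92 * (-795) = -73140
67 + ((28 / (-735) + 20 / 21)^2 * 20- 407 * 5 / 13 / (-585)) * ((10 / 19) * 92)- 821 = 96968050/1416051 = 68.48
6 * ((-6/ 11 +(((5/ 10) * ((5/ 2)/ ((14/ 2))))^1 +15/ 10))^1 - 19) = -16509/154 = -107.20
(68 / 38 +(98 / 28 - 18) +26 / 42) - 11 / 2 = -17.59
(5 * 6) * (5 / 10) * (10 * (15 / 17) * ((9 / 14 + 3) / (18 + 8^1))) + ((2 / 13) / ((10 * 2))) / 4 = 67507/3640 = 18.55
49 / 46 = 1.07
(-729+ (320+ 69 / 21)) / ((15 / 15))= -2840/7 = -405.71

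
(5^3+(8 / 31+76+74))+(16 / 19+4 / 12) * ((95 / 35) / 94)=16846219/61194 = 275.29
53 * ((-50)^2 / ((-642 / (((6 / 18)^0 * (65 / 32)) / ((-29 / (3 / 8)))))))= 2153125/397184 = 5.42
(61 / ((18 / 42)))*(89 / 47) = 38003/141 = 269.52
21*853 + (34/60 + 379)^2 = 145785469/900 = 161983.85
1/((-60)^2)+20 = 72001/3600 = 20.00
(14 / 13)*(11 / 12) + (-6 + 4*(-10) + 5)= -3121/78 = -40.01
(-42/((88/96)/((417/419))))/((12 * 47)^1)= -17514/216623 = -0.08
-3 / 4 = -0.75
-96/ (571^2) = -96/326041 = 0.00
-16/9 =-1.78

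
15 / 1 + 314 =329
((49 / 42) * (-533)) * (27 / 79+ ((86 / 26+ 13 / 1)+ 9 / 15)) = -12710656/1185 = -10726.29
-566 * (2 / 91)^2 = -2264/8281 = -0.27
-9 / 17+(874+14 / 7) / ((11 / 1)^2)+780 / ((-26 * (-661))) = 9185493/1359677 = 6.76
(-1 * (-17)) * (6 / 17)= 6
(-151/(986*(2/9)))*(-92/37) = 31257/18241 = 1.71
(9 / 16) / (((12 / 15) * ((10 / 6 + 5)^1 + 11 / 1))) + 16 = 54407/3392 = 16.04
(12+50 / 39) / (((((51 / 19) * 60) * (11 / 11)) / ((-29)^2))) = 4138561/59670 = 69.36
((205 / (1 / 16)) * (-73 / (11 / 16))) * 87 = -333300480/11 = -30300043.64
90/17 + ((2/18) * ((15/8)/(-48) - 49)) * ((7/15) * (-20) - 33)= 13863083/58752 = 235.96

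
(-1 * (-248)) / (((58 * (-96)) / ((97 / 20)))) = -3007/13920 = -0.22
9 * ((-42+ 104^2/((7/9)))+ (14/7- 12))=872820/7 = 124688.57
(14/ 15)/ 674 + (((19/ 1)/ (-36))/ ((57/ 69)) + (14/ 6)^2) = 291589/60660 = 4.81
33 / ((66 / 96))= 48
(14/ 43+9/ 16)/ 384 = 611/264192 = 0.00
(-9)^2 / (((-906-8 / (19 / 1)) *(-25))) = 1539/430550 = 0.00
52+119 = 171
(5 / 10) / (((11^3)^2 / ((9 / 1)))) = 9/3543122 = 0.00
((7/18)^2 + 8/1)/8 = 1.02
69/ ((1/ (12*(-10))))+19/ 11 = -91061/11 = -8278.27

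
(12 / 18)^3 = 8/27 = 0.30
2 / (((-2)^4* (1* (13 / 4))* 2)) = 0.02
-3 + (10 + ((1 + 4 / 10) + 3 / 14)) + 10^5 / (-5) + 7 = -1398907/70 = -19984.39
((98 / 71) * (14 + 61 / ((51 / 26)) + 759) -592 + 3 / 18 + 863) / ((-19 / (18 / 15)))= -10001553/114665 = -87.22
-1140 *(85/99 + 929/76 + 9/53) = -26422795/1749 = -15107.37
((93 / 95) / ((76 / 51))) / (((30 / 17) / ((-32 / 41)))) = -107508/370025 = -0.29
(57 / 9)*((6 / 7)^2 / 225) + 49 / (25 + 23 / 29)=5279023/2748900 = 1.92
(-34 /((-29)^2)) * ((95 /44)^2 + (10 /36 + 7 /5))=-9388981/36633960 = -0.26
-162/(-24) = 27/4 = 6.75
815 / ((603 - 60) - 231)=815/312 = 2.61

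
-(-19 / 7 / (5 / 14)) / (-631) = -38/3155 = -0.01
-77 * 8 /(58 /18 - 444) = 5544/3967 = 1.40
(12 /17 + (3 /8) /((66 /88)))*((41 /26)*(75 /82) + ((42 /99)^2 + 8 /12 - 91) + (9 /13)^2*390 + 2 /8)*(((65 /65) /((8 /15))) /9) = 285755035/11552112 = 24.74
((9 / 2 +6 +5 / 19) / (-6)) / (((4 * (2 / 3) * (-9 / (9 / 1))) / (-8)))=-409/76 = -5.38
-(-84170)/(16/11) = 462935/8 = 57866.88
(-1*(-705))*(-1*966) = -681030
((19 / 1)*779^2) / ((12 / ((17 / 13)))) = 196009643/156 = 1256472.07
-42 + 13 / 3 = -113/3 = -37.67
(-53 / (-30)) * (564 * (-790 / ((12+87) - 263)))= 4799.73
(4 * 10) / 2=20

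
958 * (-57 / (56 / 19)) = -518757/28 = -18527.04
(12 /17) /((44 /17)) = 3/11 = 0.27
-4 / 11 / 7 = -0.05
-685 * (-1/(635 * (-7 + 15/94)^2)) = 1210532/52508023 = 0.02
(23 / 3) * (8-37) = -667/3 = -222.33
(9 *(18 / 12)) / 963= 3/214 = 0.01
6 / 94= 3/47 = 0.06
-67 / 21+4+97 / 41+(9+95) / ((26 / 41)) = 143938/861 = 167.18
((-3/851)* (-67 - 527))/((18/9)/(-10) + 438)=810/169349 = 0.00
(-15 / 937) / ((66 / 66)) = -15/937 = -0.02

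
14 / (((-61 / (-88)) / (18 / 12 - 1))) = 616/61 = 10.10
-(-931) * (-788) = -733628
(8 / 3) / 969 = 8/2907 = 0.00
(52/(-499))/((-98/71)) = 1846/24451 = 0.08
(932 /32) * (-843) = -196419/8 = -24552.38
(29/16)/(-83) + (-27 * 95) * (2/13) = -6813017/17264 = -394.64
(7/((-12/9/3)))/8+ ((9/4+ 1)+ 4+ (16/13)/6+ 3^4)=107935/1248 = 86.49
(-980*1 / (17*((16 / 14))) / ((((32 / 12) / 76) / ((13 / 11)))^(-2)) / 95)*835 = -0.39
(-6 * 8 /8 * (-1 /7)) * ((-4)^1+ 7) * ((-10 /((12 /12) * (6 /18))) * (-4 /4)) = 540/7 = 77.14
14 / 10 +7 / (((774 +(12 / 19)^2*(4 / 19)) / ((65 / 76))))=149485651/106188840 = 1.41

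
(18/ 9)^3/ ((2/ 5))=20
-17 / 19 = -0.89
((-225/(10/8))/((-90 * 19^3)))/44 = 1/150898 = 0.00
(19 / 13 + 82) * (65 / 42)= 775/6 = 129.17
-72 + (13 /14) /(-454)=-457645/6356 = -72.00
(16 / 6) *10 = 80/3 = 26.67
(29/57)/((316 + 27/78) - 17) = 754/443631 = 0.00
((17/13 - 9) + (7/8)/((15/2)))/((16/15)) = -5909/832 = -7.10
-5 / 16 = -0.31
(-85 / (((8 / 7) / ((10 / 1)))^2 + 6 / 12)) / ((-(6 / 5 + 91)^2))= 5206250/267138897 = 0.02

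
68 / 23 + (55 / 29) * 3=5767/667 = 8.65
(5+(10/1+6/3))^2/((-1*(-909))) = 289/909 = 0.32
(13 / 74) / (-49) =-13/3626 = 0.00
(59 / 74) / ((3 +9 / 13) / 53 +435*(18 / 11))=447161/399259452 = 0.00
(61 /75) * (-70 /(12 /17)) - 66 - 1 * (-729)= 52411/90 = 582.34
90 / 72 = 5/4 = 1.25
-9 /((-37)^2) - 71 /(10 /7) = -680483/13690 = -49.71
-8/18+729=6557/9 = 728.56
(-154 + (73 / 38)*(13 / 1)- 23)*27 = -155979/38 = -4104.71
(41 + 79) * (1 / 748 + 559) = 12543990/187 = 67080.16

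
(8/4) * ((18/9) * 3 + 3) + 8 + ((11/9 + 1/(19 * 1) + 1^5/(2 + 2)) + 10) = 37.52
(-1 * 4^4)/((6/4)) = -170.67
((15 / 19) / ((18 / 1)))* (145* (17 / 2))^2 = 30381125/456 = 66625.27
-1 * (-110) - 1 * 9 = 101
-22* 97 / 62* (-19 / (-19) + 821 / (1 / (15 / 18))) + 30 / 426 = -311436097/13206 = -23582.92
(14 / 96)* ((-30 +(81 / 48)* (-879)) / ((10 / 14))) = -395479/1280 = -308.97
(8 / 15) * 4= 32/15 = 2.13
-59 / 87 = -0.68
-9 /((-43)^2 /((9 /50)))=-81/92450 = 0.00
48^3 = 110592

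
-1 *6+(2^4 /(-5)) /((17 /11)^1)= -686/85 = -8.07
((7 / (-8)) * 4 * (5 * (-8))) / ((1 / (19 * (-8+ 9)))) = 2660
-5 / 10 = -1/2 = -0.50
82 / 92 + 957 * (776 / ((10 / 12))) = 204966637/230 = 891159.29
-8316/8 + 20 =-2039/2 = -1019.50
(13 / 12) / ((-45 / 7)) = -91/540 = -0.17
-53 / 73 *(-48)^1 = 2544/73 = 34.85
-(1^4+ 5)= -6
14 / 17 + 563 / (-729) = 635/12393 = 0.05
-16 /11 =-1.45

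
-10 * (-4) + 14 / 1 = 54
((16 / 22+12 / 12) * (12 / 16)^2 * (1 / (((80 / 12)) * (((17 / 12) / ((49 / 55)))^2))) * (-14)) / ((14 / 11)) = -11085417/17484500 = -0.63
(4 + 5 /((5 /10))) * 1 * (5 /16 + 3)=371/8 = 46.38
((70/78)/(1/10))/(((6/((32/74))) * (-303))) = -2800/1311687 = 0.00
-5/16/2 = -0.16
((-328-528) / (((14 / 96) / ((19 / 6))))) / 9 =-2065.27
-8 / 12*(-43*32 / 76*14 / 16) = 602/57 = 10.56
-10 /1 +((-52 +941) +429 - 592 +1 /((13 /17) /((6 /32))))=148979/208 = 716.25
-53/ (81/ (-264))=4664/27 = 172.74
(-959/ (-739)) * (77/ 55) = 6713/3695 = 1.82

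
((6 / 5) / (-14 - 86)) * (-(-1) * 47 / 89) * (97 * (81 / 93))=-369279/689750 = -0.54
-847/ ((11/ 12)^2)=-1008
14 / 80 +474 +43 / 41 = 779367/1640 = 475.22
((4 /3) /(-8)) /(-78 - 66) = 1/864 = 0.00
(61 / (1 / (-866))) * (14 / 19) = -739564/19 = -38924.42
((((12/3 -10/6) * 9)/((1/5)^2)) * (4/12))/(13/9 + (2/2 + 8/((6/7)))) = 1575/106 = 14.86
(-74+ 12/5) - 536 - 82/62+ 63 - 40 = -90818/155 = -585.92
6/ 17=0.35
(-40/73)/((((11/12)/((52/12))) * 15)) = -416/2409 = -0.17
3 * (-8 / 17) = -24/17 = -1.41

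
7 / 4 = 1.75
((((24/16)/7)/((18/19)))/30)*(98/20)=133/3600 = 0.04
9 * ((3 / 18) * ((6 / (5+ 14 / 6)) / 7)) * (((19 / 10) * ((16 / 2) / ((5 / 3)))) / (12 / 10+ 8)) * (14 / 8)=1539/5060 = 0.30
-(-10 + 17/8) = 63/8 = 7.88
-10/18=-5/9 = -0.56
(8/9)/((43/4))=32/387 = 0.08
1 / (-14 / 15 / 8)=-8.57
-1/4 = -0.25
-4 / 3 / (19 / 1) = -4/57 = -0.07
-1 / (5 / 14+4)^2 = -196/3721 = -0.05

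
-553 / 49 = -79/7 = -11.29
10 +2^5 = 42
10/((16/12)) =15/2 = 7.50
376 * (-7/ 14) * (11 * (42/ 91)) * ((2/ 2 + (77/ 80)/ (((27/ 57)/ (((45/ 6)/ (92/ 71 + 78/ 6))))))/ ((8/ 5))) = -14868403/12064 = -1232.46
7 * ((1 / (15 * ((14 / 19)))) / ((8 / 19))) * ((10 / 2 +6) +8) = 6859/240 = 28.58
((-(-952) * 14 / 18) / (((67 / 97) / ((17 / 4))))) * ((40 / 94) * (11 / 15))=120878296/85023 = 1421.71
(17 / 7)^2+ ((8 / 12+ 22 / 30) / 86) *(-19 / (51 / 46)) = 3018994/537285 = 5.62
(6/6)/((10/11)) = 11/10 = 1.10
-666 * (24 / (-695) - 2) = 941724/695 = 1355.00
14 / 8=7/4 = 1.75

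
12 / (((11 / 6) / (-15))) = -1080/11 = -98.18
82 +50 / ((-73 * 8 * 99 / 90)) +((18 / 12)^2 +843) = 2978077/3212 = 927.17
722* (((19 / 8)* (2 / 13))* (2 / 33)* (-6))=-95.93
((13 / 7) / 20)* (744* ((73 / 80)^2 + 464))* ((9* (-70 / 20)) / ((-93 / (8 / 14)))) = 6215.48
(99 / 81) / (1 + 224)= 11/2025 = 0.01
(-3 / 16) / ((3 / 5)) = -5/16 = -0.31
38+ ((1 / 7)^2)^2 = 38.00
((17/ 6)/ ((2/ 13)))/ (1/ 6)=221/2 = 110.50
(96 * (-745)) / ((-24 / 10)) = 29800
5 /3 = 1.67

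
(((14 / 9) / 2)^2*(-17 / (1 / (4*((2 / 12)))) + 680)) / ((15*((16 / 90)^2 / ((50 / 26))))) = 6143375/3744 = 1640.86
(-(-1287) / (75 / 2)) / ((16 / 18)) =3861/100 = 38.61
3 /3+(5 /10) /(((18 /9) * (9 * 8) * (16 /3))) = 1537/1536 = 1.00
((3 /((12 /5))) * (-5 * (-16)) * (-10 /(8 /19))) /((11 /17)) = -3670.45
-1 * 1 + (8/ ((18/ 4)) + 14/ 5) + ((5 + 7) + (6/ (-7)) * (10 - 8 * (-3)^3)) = -56113/315 = -178.14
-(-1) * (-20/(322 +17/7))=-140/2271 = -0.06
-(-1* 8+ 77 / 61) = 411/61 = 6.74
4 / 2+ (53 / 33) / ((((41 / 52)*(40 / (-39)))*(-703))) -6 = -12673163/3170530 = -4.00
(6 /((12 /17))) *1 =17/2 = 8.50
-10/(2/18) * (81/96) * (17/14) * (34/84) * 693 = -11587455/448 = -25864.85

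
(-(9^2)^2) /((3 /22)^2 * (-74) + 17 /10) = -3969405/196 = -20252.07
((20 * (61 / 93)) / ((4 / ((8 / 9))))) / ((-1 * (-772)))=610/161541 = 0.00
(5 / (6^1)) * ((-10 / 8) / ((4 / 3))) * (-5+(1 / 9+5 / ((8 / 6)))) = 0.89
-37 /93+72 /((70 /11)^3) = -472328/3987375 = -0.12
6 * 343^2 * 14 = 9882516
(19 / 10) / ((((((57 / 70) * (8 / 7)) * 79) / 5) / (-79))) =-10.21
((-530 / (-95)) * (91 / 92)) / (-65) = -371/4370 = -0.08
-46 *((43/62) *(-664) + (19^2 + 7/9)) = 4541.96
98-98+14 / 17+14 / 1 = 14.82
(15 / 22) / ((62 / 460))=1725/341 = 5.06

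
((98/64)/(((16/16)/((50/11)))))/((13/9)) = 11025/2288 = 4.82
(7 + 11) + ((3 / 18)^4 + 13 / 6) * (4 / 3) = 20305/972 = 20.89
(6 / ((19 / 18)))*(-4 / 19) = -432/361 = -1.20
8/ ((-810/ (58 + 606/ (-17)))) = -304/1377 = -0.22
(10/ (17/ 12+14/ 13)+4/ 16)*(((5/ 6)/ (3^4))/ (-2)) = -33145/1512432 = -0.02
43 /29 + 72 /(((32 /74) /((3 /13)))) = 30089/754 = 39.91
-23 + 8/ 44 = -251/11 = -22.82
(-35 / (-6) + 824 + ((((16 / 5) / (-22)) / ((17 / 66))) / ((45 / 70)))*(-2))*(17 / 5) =424111/150 = 2827.41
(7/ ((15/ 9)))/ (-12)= -7/20 = -0.35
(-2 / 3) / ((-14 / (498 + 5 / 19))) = 9467/399 = 23.73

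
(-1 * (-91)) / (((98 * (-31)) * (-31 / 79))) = 1027/13454 = 0.08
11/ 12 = 0.92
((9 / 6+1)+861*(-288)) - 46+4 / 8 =-248011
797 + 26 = 823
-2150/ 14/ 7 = -1075/49 = -21.94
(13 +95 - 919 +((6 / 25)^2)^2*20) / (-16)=63354191/1250000 = 50.68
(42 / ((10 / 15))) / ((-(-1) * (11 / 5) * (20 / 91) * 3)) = 1911/44 = 43.43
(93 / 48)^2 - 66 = -15935/256 = -62.25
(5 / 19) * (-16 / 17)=-80/323 = -0.25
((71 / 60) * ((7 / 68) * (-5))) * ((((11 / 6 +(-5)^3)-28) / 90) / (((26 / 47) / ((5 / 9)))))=21186613/20621952 = 1.03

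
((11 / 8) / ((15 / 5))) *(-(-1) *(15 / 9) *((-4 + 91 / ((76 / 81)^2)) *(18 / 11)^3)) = 21131685/63536 = 332.59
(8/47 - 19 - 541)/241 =-2.32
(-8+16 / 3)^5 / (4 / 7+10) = -114688/8991 = -12.76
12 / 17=0.71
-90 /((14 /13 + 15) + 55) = -195/154 = -1.27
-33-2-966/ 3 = -357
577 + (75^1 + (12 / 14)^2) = 31984/49 = 652.73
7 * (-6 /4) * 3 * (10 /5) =-63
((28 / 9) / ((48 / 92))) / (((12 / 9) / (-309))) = -16583/12 = -1381.92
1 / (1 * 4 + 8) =1/12 = 0.08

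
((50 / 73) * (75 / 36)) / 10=125/876 = 0.14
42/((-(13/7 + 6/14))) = -147/8 = -18.38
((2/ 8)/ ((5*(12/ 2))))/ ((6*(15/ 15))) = 1/720 = 0.00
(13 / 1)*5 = 65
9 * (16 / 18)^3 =512/81 = 6.32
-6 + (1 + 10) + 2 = 7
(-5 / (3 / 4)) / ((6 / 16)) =-160/9 = -17.78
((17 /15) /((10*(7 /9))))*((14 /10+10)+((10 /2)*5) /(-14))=34323/24500 = 1.40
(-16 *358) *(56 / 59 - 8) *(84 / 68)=50039808/1003 = 49890.14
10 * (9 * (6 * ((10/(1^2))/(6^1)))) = 900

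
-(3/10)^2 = -9/100 = -0.09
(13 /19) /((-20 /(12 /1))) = -39/95 = -0.41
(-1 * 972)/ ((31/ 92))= -89424/31 = -2884.65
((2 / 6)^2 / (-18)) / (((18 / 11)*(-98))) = 11/285768 = 0.00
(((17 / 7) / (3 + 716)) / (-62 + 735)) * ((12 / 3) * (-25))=-1700/3387209 = 0.00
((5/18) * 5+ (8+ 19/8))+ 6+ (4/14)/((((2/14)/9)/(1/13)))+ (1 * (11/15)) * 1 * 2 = 96479/4680 = 20.62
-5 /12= -0.42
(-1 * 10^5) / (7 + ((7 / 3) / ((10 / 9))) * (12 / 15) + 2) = -2500000/267 = -9363.30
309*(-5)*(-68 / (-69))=-35020/23 = -1522.61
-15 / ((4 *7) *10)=-0.05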